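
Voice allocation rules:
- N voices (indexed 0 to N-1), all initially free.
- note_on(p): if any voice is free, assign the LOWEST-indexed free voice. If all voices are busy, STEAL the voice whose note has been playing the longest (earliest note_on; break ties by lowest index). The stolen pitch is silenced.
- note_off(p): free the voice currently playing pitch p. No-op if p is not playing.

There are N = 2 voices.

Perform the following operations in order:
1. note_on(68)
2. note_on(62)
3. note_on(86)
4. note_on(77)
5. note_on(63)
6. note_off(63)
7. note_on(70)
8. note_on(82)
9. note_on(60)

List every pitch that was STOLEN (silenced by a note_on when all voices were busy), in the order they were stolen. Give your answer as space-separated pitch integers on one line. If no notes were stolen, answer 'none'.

Answer: 68 62 86 77 70

Derivation:
Op 1: note_on(68): voice 0 is free -> assigned | voices=[68 -]
Op 2: note_on(62): voice 1 is free -> assigned | voices=[68 62]
Op 3: note_on(86): all voices busy, STEAL voice 0 (pitch 68, oldest) -> assign | voices=[86 62]
Op 4: note_on(77): all voices busy, STEAL voice 1 (pitch 62, oldest) -> assign | voices=[86 77]
Op 5: note_on(63): all voices busy, STEAL voice 0 (pitch 86, oldest) -> assign | voices=[63 77]
Op 6: note_off(63): free voice 0 | voices=[- 77]
Op 7: note_on(70): voice 0 is free -> assigned | voices=[70 77]
Op 8: note_on(82): all voices busy, STEAL voice 1 (pitch 77, oldest) -> assign | voices=[70 82]
Op 9: note_on(60): all voices busy, STEAL voice 0 (pitch 70, oldest) -> assign | voices=[60 82]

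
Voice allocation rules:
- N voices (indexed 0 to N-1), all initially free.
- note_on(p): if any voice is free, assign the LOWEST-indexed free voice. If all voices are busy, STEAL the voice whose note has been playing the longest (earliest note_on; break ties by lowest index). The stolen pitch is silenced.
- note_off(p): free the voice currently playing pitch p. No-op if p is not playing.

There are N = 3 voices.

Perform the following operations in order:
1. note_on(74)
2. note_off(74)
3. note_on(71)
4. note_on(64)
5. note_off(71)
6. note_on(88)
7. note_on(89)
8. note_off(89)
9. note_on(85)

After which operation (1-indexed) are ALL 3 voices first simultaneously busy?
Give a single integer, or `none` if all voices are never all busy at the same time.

Answer: 7

Derivation:
Op 1: note_on(74): voice 0 is free -> assigned | voices=[74 - -]
Op 2: note_off(74): free voice 0 | voices=[- - -]
Op 3: note_on(71): voice 0 is free -> assigned | voices=[71 - -]
Op 4: note_on(64): voice 1 is free -> assigned | voices=[71 64 -]
Op 5: note_off(71): free voice 0 | voices=[- 64 -]
Op 6: note_on(88): voice 0 is free -> assigned | voices=[88 64 -]
Op 7: note_on(89): voice 2 is free -> assigned | voices=[88 64 89]
Op 8: note_off(89): free voice 2 | voices=[88 64 -]
Op 9: note_on(85): voice 2 is free -> assigned | voices=[88 64 85]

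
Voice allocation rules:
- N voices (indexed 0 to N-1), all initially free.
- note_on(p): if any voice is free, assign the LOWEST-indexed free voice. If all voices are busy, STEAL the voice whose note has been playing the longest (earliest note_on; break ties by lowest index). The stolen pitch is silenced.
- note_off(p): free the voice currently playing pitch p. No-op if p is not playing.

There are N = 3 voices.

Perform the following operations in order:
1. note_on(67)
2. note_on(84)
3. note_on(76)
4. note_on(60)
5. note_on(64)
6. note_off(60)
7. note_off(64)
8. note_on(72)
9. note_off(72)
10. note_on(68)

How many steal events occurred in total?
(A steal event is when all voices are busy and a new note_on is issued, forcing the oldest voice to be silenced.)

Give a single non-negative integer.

Op 1: note_on(67): voice 0 is free -> assigned | voices=[67 - -]
Op 2: note_on(84): voice 1 is free -> assigned | voices=[67 84 -]
Op 3: note_on(76): voice 2 is free -> assigned | voices=[67 84 76]
Op 4: note_on(60): all voices busy, STEAL voice 0 (pitch 67, oldest) -> assign | voices=[60 84 76]
Op 5: note_on(64): all voices busy, STEAL voice 1 (pitch 84, oldest) -> assign | voices=[60 64 76]
Op 6: note_off(60): free voice 0 | voices=[- 64 76]
Op 7: note_off(64): free voice 1 | voices=[- - 76]
Op 8: note_on(72): voice 0 is free -> assigned | voices=[72 - 76]
Op 9: note_off(72): free voice 0 | voices=[- - 76]
Op 10: note_on(68): voice 0 is free -> assigned | voices=[68 - 76]

Answer: 2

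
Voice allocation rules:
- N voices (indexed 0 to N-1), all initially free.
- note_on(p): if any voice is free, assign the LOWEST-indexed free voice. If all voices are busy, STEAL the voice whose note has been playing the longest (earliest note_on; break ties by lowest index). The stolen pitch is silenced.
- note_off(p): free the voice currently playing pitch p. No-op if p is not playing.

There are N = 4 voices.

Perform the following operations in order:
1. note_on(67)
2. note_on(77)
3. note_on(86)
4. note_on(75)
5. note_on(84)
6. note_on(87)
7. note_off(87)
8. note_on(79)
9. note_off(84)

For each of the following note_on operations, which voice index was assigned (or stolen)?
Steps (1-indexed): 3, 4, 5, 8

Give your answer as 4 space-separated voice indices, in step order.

Answer: 2 3 0 1

Derivation:
Op 1: note_on(67): voice 0 is free -> assigned | voices=[67 - - -]
Op 2: note_on(77): voice 1 is free -> assigned | voices=[67 77 - -]
Op 3: note_on(86): voice 2 is free -> assigned | voices=[67 77 86 -]
Op 4: note_on(75): voice 3 is free -> assigned | voices=[67 77 86 75]
Op 5: note_on(84): all voices busy, STEAL voice 0 (pitch 67, oldest) -> assign | voices=[84 77 86 75]
Op 6: note_on(87): all voices busy, STEAL voice 1 (pitch 77, oldest) -> assign | voices=[84 87 86 75]
Op 7: note_off(87): free voice 1 | voices=[84 - 86 75]
Op 8: note_on(79): voice 1 is free -> assigned | voices=[84 79 86 75]
Op 9: note_off(84): free voice 0 | voices=[- 79 86 75]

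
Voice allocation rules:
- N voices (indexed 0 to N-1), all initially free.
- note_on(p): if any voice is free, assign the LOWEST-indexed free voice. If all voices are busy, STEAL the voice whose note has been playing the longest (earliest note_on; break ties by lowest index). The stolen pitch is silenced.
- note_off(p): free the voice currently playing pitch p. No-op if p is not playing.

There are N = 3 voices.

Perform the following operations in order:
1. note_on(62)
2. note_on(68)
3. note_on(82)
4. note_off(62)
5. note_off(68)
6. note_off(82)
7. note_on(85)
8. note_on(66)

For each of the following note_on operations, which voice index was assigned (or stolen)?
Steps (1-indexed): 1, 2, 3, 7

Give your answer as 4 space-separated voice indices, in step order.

Answer: 0 1 2 0

Derivation:
Op 1: note_on(62): voice 0 is free -> assigned | voices=[62 - -]
Op 2: note_on(68): voice 1 is free -> assigned | voices=[62 68 -]
Op 3: note_on(82): voice 2 is free -> assigned | voices=[62 68 82]
Op 4: note_off(62): free voice 0 | voices=[- 68 82]
Op 5: note_off(68): free voice 1 | voices=[- - 82]
Op 6: note_off(82): free voice 2 | voices=[- - -]
Op 7: note_on(85): voice 0 is free -> assigned | voices=[85 - -]
Op 8: note_on(66): voice 1 is free -> assigned | voices=[85 66 -]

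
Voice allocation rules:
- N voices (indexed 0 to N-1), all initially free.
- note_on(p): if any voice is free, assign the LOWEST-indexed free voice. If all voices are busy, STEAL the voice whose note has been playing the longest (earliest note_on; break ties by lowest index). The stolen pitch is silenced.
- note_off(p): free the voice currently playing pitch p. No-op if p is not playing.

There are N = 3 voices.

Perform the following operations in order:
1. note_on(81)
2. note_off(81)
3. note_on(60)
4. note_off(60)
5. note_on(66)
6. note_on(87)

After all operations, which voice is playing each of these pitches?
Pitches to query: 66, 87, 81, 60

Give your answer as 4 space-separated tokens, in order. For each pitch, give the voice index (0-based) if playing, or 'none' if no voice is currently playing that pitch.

Op 1: note_on(81): voice 0 is free -> assigned | voices=[81 - -]
Op 2: note_off(81): free voice 0 | voices=[- - -]
Op 3: note_on(60): voice 0 is free -> assigned | voices=[60 - -]
Op 4: note_off(60): free voice 0 | voices=[- - -]
Op 5: note_on(66): voice 0 is free -> assigned | voices=[66 - -]
Op 6: note_on(87): voice 1 is free -> assigned | voices=[66 87 -]

Answer: 0 1 none none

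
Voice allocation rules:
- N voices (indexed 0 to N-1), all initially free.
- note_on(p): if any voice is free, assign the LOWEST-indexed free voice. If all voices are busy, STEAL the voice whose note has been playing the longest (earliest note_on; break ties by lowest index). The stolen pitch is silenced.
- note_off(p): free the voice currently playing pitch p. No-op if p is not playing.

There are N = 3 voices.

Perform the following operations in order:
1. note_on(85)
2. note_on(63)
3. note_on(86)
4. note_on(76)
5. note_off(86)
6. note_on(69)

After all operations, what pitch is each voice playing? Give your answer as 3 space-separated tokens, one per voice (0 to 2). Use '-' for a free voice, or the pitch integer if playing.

Op 1: note_on(85): voice 0 is free -> assigned | voices=[85 - -]
Op 2: note_on(63): voice 1 is free -> assigned | voices=[85 63 -]
Op 3: note_on(86): voice 2 is free -> assigned | voices=[85 63 86]
Op 4: note_on(76): all voices busy, STEAL voice 0 (pitch 85, oldest) -> assign | voices=[76 63 86]
Op 5: note_off(86): free voice 2 | voices=[76 63 -]
Op 6: note_on(69): voice 2 is free -> assigned | voices=[76 63 69]

Answer: 76 63 69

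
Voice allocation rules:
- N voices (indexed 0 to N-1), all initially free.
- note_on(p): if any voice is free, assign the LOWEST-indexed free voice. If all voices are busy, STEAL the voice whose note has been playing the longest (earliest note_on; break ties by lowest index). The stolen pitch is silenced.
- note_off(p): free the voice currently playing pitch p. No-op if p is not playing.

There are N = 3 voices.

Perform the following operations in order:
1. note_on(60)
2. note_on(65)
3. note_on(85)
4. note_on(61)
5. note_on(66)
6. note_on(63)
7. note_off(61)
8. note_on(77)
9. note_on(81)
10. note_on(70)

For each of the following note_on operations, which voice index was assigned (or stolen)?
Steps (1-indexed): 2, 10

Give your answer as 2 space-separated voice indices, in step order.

Op 1: note_on(60): voice 0 is free -> assigned | voices=[60 - -]
Op 2: note_on(65): voice 1 is free -> assigned | voices=[60 65 -]
Op 3: note_on(85): voice 2 is free -> assigned | voices=[60 65 85]
Op 4: note_on(61): all voices busy, STEAL voice 0 (pitch 60, oldest) -> assign | voices=[61 65 85]
Op 5: note_on(66): all voices busy, STEAL voice 1 (pitch 65, oldest) -> assign | voices=[61 66 85]
Op 6: note_on(63): all voices busy, STEAL voice 2 (pitch 85, oldest) -> assign | voices=[61 66 63]
Op 7: note_off(61): free voice 0 | voices=[- 66 63]
Op 8: note_on(77): voice 0 is free -> assigned | voices=[77 66 63]
Op 9: note_on(81): all voices busy, STEAL voice 1 (pitch 66, oldest) -> assign | voices=[77 81 63]
Op 10: note_on(70): all voices busy, STEAL voice 2 (pitch 63, oldest) -> assign | voices=[77 81 70]

Answer: 1 2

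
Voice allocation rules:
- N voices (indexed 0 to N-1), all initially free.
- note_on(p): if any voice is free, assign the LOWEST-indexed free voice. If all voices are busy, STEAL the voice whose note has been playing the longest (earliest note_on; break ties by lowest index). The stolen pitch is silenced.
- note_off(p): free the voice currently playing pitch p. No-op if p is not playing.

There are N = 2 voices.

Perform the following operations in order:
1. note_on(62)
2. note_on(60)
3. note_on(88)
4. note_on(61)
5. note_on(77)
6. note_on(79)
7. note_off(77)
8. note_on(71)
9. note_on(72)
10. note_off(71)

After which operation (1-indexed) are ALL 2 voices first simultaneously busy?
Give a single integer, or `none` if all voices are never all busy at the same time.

Op 1: note_on(62): voice 0 is free -> assigned | voices=[62 -]
Op 2: note_on(60): voice 1 is free -> assigned | voices=[62 60]
Op 3: note_on(88): all voices busy, STEAL voice 0 (pitch 62, oldest) -> assign | voices=[88 60]
Op 4: note_on(61): all voices busy, STEAL voice 1 (pitch 60, oldest) -> assign | voices=[88 61]
Op 5: note_on(77): all voices busy, STEAL voice 0 (pitch 88, oldest) -> assign | voices=[77 61]
Op 6: note_on(79): all voices busy, STEAL voice 1 (pitch 61, oldest) -> assign | voices=[77 79]
Op 7: note_off(77): free voice 0 | voices=[- 79]
Op 8: note_on(71): voice 0 is free -> assigned | voices=[71 79]
Op 9: note_on(72): all voices busy, STEAL voice 1 (pitch 79, oldest) -> assign | voices=[71 72]
Op 10: note_off(71): free voice 0 | voices=[- 72]

Answer: 2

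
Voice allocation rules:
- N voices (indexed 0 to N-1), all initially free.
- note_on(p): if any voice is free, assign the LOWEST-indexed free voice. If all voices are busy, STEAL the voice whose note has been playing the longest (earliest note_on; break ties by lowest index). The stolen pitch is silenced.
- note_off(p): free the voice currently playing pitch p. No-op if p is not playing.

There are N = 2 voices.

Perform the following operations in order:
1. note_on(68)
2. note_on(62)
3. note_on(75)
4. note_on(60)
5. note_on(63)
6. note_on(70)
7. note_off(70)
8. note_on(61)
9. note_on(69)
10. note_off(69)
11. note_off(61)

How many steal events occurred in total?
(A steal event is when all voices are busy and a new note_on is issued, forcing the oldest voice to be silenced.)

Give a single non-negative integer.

Answer: 5

Derivation:
Op 1: note_on(68): voice 0 is free -> assigned | voices=[68 -]
Op 2: note_on(62): voice 1 is free -> assigned | voices=[68 62]
Op 3: note_on(75): all voices busy, STEAL voice 0 (pitch 68, oldest) -> assign | voices=[75 62]
Op 4: note_on(60): all voices busy, STEAL voice 1 (pitch 62, oldest) -> assign | voices=[75 60]
Op 5: note_on(63): all voices busy, STEAL voice 0 (pitch 75, oldest) -> assign | voices=[63 60]
Op 6: note_on(70): all voices busy, STEAL voice 1 (pitch 60, oldest) -> assign | voices=[63 70]
Op 7: note_off(70): free voice 1 | voices=[63 -]
Op 8: note_on(61): voice 1 is free -> assigned | voices=[63 61]
Op 9: note_on(69): all voices busy, STEAL voice 0 (pitch 63, oldest) -> assign | voices=[69 61]
Op 10: note_off(69): free voice 0 | voices=[- 61]
Op 11: note_off(61): free voice 1 | voices=[- -]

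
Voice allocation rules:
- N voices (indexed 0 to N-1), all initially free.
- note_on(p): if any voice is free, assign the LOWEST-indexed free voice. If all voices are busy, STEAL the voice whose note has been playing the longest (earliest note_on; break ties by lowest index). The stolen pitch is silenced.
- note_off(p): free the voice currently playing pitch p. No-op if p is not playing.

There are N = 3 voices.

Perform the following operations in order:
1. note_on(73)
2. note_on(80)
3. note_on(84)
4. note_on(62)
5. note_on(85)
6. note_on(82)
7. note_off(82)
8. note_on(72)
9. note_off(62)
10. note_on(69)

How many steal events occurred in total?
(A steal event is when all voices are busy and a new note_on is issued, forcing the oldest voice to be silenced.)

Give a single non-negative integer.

Op 1: note_on(73): voice 0 is free -> assigned | voices=[73 - -]
Op 2: note_on(80): voice 1 is free -> assigned | voices=[73 80 -]
Op 3: note_on(84): voice 2 is free -> assigned | voices=[73 80 84]
Op 4: note_on(62): all voices busy, STEAL voice 0 (pitch 73, oldest) -> assign | voices=[62 80 84]
Op 5: note_on(85): all voices busy, STEAL voice 1 (pitch 80, oldest) -> assign | voices=[62 85 84]
Op 6: note_on(82): all voices busy, STEAL voice 2 (pitch 84, oldest) -> assign | voices=[62 85 82]
Op 7: note_off(82): free voice 2 | voices=[62 85 -]
Op 8: note_on(72): voice 2 is free -> assigned | voices=[62 85 72]
Op 9: note_off(62): free voice 0 | voices=[- 85 72]
Op 10: note_on(69): voice 0 is free -> assigned | voices=[69 85 72]

Answer: 3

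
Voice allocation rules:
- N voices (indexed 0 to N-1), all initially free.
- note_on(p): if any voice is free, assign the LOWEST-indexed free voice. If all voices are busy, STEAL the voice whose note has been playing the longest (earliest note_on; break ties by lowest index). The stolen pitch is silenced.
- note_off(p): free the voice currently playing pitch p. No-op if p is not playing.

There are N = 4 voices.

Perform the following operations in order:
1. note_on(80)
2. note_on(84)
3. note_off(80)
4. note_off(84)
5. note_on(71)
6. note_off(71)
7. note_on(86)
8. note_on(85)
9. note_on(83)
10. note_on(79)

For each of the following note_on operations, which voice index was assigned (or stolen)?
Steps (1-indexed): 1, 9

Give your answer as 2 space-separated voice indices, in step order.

Answer: 0 2

Derivation:
Op 1: note_on(80): voice 0 is free -> assigned | voices=[80 - - -]
Op 2: note_on(84): voice 1 is free -> assigned | voices=[80 84 - -]
Op 3: note_off(80): free voice 0 | voices=[- 84 - -]
Op 4: note_off(84): free voice 1 | voices=[- - - -]
Op 5: note_on(71): voice 0 is free -> assigned | voices=[71 - - -]
Op 6: note_off(71): free voice 0 | voices=[- - - -]
Op 7: note_on(86): voice 0 is free -> assigned | voices=[86 - - -]
Op 8: note_on(85): voice 1 is free -> assigned | voices=[86 85 - -]
Op 9: note_on(83): voice 2 is free -> assigned | voices=[86 85 83 -]
Op 10: note_on(79): voice 3 is free -> assigned | voices=[86 85 83 79]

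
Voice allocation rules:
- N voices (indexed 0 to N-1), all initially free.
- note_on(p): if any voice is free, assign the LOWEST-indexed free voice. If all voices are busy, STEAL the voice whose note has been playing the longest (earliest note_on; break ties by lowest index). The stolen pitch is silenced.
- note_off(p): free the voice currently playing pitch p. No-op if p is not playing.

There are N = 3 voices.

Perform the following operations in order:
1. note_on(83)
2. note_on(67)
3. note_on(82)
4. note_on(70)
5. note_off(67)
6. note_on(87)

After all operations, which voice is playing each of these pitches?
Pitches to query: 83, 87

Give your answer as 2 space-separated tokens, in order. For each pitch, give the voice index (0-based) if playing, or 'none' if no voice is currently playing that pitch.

Op 1: note_on(83): voice 0 is free -> assigned | voices=[83 - -]
Op 2: note_on(67): voice 1 is free -> assigned | voices=[83 67 -]
Op 3: note_on(82): voice 2 is free -> assigned | voices=[83 67 82]
Op 4: note_on(70): all voices busy, STEAL voice 0 (pitch 83, oldest) -> assign | voices=[70 67 82]
Op 5: note_off(67): free voice 1 | voices=[70 - 82]
Op 6: note_on(87): voice 1 is free -> assigned | voices=[70 87 82]

Answer: none 1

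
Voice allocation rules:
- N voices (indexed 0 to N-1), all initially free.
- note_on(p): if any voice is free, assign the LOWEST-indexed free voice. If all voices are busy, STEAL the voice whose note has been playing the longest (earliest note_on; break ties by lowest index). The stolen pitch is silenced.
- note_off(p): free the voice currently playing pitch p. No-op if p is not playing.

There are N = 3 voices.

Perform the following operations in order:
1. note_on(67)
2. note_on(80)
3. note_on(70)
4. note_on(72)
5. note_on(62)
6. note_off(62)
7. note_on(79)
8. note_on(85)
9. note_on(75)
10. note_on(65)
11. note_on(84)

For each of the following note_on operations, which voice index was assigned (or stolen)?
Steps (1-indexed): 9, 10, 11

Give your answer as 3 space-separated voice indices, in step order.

Answer: 0 1 2

Derivation:
Op 1: note_on(67): voice 0 is free -> assigned | voices=[67 - -]
Op 2: note_on(80): voice 1 is free -> assigned | voices=[67 80 -]
Op 3: note_on(70): voice 2 is free -> assigned | voices=[67 80 70]
Op 4: note_on(72): all voices busy, STEAL voice 0 (pitch 67, oldest) -> assign | voices=[72 80 70]
Op 5: note_on(62): all voices busy, STEAL voice 1 (pitch 80, oldest) -> assign | voices=[72 62 70]
Op 6: note_off(62): free voice 1 | voices=[72 - 70]
Op 7: note_on(79): voice 1 is free -> assigned | voices=[72 79 70]
Op 8: note_on(85): all voices busy, STEAL voice 2 (pitch 70, oldest) -> assign | voices=[72 79 85]
Op 9: note_on(75): all voices busy, STEAL voice 0 (pitch 72, oldest) -> assign | voices=[75 79 85]
Op 10: note_on(65): all voices busy, STEAL voice 1 (pitch 79, oldest) -> assign | voices=[75 65 85]
Op 11: note_on(84): all voices busy, STEAL voice 2 (pitch 85, oldest) -> assign | voices=[75 65 84]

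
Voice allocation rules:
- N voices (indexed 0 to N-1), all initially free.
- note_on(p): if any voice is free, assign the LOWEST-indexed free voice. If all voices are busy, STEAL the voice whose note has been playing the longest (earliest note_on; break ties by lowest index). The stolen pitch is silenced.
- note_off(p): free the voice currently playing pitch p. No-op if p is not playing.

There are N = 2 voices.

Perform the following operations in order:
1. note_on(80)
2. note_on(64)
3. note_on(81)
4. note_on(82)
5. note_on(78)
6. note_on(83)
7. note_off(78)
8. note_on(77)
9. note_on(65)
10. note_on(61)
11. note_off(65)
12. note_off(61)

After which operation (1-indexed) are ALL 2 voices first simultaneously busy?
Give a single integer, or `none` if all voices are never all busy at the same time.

Op 1: note_on(80): voice 0 is free -> assigned | voices=[80 -]
Op 2: note_on(64): voice 1 is free -> assigned | voices=[80 64]
Op 3: note_on(81): all voices busy, STEAL voice 0 (pitch 80, oldest) -> assign | voices=[81 64]
Op 4: note_on(82): all voices busy, STEAL voice 1 (pitch 64, oldest) -> assign | voices=[81 82]
Op 5: note_on(78): all voices busy, STEAL voice 0 (pitch 81, oldest) -> assign | voices=[78 82]
Op 6: note_on(83): all voices busy, STEAL voice 1 (pitch 82, oldest) -> assign | voices=[78 83]
Op 7: note_off(78): free voice 0 | voices=[- 83]
Op 8: note_on(77): voice 0 is free -> assigned | voices=[77 83]
Op 9: note_on(65): all voices busy, STEAL voice 1 (pitch 83, oldest) -> assign | voices=[77 65]
Op 10: note_on(61): all voices busy, STEAL voice 0 (pitch 77, oldest) -> assign | voices=[61 65]
Op 11: note_off(65): free voice 1 | voices=[61 -]
Op 12: note_off(61): free voice 0 | voices=[- -]

Answer: 2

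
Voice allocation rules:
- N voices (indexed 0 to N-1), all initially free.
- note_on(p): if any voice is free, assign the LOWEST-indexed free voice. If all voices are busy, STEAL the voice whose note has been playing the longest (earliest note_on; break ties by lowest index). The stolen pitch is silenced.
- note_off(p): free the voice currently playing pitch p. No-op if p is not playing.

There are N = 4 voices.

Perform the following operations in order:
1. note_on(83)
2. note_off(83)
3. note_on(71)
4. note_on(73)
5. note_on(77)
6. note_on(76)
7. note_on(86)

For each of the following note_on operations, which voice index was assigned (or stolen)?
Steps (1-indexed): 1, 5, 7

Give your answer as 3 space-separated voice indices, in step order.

Op 1: note_on(83): voice 0 is free -> assigned | voices=[83 - - -]
Op 2: note_off(83): free voice 0 | voices=[- - - -]
Op 3: note_on(71): voice 0 is free -> assigned | voices=[71 - - -]
Op 4: note_on(73): voice 1 is free -> assigned | voices=[71 73 - -]
Op 5: note_on(77): voice 2 is free -> assigned | voices=[71 73 77 -]
Op 6: note_on(76): voice 3 is free -> assigned | voices=[71 73 77 76]
Op 7: note_on(86): all voices busy, STEAL voice 0 (pitch 71, oldest) -> assign | voices=[86 73 77 76]

Answer: 0 2 0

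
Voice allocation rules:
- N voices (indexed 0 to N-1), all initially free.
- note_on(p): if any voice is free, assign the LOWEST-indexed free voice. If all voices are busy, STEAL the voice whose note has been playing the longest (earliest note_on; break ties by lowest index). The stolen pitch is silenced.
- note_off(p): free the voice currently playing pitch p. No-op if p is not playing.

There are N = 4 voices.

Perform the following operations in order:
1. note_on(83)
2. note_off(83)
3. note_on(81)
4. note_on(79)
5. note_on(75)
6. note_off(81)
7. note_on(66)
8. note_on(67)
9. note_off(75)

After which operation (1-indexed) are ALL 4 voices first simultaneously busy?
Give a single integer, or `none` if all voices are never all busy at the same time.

Op 1: note_on(83): voice 0 is free -> assigned | voices=[83 - - -]
Op 2: note_off(83): free voice 0 | voices=[- - - -]
Op 3: note_on(81): voice 0 is free -> assigned | voices=[81 - - -]
Op 4: note_on(79): voice 1 is free -> assigned | voices=[81 79 - -]
Op 5: note_on(75): voice 2 is free -> assigned | voices=[81 79 75 -]
Op 6: note_off(81): free voice 0 | voices=[- 79 75 -]
Op 7: note_on(66): voice 0 is free -> assigned | voices=[66 79 75 -]
Op 8: note_on(67): voice 3 is free -> assigned | voices=[66 79 75 67]
Op 9: note_off(75): free voice 2 | voices=[66 79 - 67]

Answer: 8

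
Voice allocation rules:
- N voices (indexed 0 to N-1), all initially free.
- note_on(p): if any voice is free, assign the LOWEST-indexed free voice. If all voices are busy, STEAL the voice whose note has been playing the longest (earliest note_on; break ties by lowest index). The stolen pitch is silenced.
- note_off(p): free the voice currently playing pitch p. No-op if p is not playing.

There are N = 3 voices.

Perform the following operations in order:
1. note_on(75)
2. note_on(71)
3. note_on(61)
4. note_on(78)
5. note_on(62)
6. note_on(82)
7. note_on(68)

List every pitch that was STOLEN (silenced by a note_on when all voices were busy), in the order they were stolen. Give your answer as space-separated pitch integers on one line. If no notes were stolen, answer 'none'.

Answer: 75 71 61 78

Derivation:
Op 1: note_on(75): voice 0 is free -> assigned | voices=[75 - -]
Op 2: note_on(71): voice 1 is free -> assigned | voices=[75 71 -]
Op 3: note_on(61): voice 2 is free -> assigned | voices=[75 71 61]
Op 4: note_on(78): all voices busy, STEAL voice 0 (pitch 75, oldest) -> assign | voices=[78 71 61]
Op 5: note_on(62): all voices busy, STEAL voice 1 (pitch 71, oldest) -> assign | voices=[78 62 61]
Op 6: note_on(82): all voices busy, STEAL voice 2 (pitch 61, oldest) -> assign | voices=[78 62 82]
Op 7: note_on(68): all voices busy, STEAL voice 0 (pitch 78, oldest) -> assign | voices=[68 62 82]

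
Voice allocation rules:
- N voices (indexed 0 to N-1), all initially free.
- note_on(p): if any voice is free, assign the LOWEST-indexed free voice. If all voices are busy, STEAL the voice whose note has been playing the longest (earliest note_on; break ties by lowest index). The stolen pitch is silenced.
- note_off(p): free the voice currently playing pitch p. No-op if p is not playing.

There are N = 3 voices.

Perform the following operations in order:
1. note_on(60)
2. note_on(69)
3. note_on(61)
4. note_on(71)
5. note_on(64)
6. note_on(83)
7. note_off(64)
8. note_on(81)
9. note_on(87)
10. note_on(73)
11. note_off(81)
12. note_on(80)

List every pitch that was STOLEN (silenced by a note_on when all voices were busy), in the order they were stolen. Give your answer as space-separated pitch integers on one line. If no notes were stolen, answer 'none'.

Op 1: note_on(60): voice 0 is free -> assigned | voices=[60 - -]
Op 2: note_on(69): voice 1 is free -> assigned | voices=[60 69 -]
Op 3: note_on(61): voice 2 is free -> assigned | voices=[60 69 61]
Op 4: note_on(71): all voices busy, STEAL voice 0 (pitch 60, oldest) -> assign | voices=[71 69 61]
Op 5: note_on(64): all voices busy, STEAL voice 1 (pitch 69, oldest) -> assign | voices=[71 64 61]
Op 6: note_on(83): all voices busy, STEAL voice 2 (pitch 61, oldest) -> assign | voices=[71 64 83]
Op 7: note_off(64): free voice 1 | voices=[71 - 83]
Op 8: note_on(81): voice 1 is free -> assigned | voices=[71 81 83]
Op 9: note_on(87): all voices busy, STEAL voice 0 (pitch 71, oldest) -> assign | voices=[87 81 83]
Op 10: note_on(73): all voices busy, STEAL voice 2 (pitch 83, oldest) -> assign | voices=[87 81 73]
Op 11: note_off(81): free voice 1 | voices=[87 - 73]
Op 12: note_on(80): voice 1 is free -> assigned | voices=[87 80 73]

Answer: 60 69 61 71 83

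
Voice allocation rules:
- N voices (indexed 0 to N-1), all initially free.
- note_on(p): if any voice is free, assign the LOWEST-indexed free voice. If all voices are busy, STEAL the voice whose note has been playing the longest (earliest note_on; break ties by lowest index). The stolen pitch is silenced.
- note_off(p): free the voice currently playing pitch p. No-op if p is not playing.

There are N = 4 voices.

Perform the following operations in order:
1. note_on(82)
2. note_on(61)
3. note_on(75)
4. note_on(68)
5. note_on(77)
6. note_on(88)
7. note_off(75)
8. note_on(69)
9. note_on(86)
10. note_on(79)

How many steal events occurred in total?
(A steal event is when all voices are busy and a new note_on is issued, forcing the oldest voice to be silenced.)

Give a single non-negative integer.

Op 1: note_on(82): voice 0 is free -> assigned | voices=[82 - - -]
Op 2: note_on(61): voice 1 is free -> assigned | voices=[82 61 - -]
Op 3: note_on(75): voice 2 is free -> assigned | voices=[82 61 75 -]
Op 4: note_on(68): voice 3 is free -> assigned | voices=[82 61 75 68]
Op 5: note_on(77): all voices busy, STEAL voice 0 (pitch 82, oldest) -> assign | voices=[77 61 75 68]
Op 6: note_on(88): all voices busy, STEAL voice 1 (pitch 61, oldest) -> assign | voices=[77 88 75 68]
Op 7: note_off(75): free voice 2 | voices=[77 88 - 68]
Op 8: note_on(69): voice 2 is free -> assigned | voices=[77 88 69 68]
Op 9: note_on(86): all voices busy, STEAL voice 3 (pitch 68, oldest) -> assign | voices=[77 88 69 86]
Op 10: note_on(79): all voices busy, STEAL voice 0 (pitch 77, oldest) -> assign | voices=[79 88 69 86]

Answer: 4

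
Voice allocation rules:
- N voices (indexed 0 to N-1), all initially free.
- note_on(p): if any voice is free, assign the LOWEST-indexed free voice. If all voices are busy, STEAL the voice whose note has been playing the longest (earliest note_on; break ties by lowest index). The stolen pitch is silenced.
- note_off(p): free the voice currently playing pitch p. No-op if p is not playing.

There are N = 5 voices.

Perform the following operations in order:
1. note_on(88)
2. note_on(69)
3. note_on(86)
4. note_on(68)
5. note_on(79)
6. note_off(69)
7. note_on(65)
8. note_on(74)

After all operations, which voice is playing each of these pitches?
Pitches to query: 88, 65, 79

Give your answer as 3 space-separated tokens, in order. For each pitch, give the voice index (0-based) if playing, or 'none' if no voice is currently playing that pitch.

Answer: none 1 4

Derivation:
Op 1: note_on(88): voice 0 is free -> assigned | voices=[88 - - - -]
Op 2: note_on(69): voice 1 is free -> assigned | voices=[88 69 - - -]
Op 3: note_on(86): voice 2 is free -> assigned | voices=[88 69 86 - -]
Op 4: note_on(68): voice 3 is free -> assigned | voices=[88 69 86 68 -]
Op 5: note_on(79): voice 4 is free -> assigned | voices=[88 69 86 68 79]
Op 6: note_off(69): free voice 1 | voices=[88 - 86 68 79]
Op 7: note_on(65): voice 1 is free -> assigned | voices=[88 65 86 68 79]
Op 8: note_on(74): all voices busy, STEAL voice 0 (pitch 88, oldest) -> assign | voices=[74 65 86 68 79]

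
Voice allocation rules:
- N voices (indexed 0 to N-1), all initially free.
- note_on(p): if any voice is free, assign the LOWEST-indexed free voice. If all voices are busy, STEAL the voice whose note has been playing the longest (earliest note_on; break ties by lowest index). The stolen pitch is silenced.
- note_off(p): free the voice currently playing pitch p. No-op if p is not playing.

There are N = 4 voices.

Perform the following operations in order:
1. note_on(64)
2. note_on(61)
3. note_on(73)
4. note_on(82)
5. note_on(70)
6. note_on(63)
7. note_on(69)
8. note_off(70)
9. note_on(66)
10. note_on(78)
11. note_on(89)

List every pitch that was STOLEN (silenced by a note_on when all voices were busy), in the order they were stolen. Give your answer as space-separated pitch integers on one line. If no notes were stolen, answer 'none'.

Op 1: note_on(64): voice 0 is free -> assigned | voices=[64 - - -]
Op 2: note_on(61): voice 1 is free -> assigned | voices=[64 61 - -]
Op 3: note_on(73): voice 2 is free -> assigned | voices=[64 61 73 -]
Op 4: note_on(82): voice 3 is free -> assigned | voices=[64 61 73 82]
Op 5: note_on(70): all voices busy, STEAL voice 0 (pitch 64, oldest) -> assign | voices=[70 61 73 82]
Op 6: note_on(63): all voices busy, STEAL voice 1 (pitch 61, oldest) -> assign | voices=[70 63 73 82]
Op 7: note_on(69): all voices busy, STEAL voice 2 (pitch 73, oldest) -> assign | voices=[70 63 69 82]
Op 8: note_off(70): free voice 0 | voices=[- 63 69 82]
Op 9: note_on(66): voice 0 is free -> assigned | voices=[66 63 69 82]
Op 10: note_on(78): all voices busy, STEAL voice 3 (pitch 82, oldest) -> assign | voices=[66 63 69 78]
Op 11: note_on(89): all voices busy, STEAL voice 1 (pitch 63, oldest) -> assign | voices=[66 89 69 78]

Answer: 64 61 73 82 63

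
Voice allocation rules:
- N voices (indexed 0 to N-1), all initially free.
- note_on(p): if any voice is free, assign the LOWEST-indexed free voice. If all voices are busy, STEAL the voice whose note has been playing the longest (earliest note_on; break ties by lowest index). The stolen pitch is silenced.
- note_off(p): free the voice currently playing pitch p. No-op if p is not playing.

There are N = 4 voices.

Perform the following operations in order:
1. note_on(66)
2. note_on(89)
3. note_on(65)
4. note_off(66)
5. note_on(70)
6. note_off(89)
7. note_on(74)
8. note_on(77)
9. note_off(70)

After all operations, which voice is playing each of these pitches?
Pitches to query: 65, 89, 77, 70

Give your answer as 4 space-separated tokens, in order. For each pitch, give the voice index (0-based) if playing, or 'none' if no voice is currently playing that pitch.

Answer: 2 none 3 none

Derivation:
Op 1: note_on(66): voice 0 is free -> assigned | voices=[66 - - -]
Op 2: note_on(89): voice 1 is free -> assigned | voices=[66 89 - -]
Op 3: note_on(65): voice 2 is free -> assigned | voices=[66 89 65 -]
Op 4: note_off(66): free voice 0 | voices=[- 89 65 -]
Op 5: note_on(70): voice 0 is free -> assigned | voices=[70 89 65 -]
Op 6: note_off(89): free voice 1 | voices=[70 - 65 -]
Op 7: note_on(74): voice 1 is free -> assigned | voices=[70 74 65 -]
Op 8: note_on(77): voice 3 is free -> assigned | voices=[70 74 65 77]
Op 9: note_off(70): free voice 0 | voices=[- 74 65 77]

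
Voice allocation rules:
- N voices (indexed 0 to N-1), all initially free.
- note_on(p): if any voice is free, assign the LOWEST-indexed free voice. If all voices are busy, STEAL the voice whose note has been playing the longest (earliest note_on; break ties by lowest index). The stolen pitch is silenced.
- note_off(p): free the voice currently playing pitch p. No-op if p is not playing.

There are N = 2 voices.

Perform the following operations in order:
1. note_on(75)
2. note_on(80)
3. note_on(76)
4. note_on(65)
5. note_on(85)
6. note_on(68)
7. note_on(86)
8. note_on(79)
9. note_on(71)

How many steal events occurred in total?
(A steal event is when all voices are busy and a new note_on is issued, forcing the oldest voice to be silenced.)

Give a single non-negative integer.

Op 1: note_on(75): voice 0 is free -> assigned | voices=[75 -]
Op 2: note_on(80): voice 1 is free -> assigned | voices=[75 80]
Op 3: note_on(76): all voices busy, STEAL voice 0 (pitch 75, oldest) -> assign | voices=[76 80]
Op 4: note_on(65): all voices busy, STEAL voice 1 (pitch 80, oldest) -> assign | voices=[76 65]
Op 5: note_on(85): all voices busy, STEAL voice 0 (pitch 76, oldest) -> assign | voices=[85 65]
Op 6: note_on(68): all voices busy, STEAL voice 1 (pitch 65, oldest) -> assign | voices=[85 68]
Op 7: note_on(86): all voices busy, STEAL voice 0 (pitch 85, oldest) -> assign | voices=[86 68]
Op 8: note_on(79): all voices busy, STEAL voice 1 (pitch 68, oldest) -> assign | voices=[86 79]
Op 9: note_on(71): all voices busy, STEAL voice 0 (pitch 86, oldest) -> assign | voices=[71 79]

Answer: 7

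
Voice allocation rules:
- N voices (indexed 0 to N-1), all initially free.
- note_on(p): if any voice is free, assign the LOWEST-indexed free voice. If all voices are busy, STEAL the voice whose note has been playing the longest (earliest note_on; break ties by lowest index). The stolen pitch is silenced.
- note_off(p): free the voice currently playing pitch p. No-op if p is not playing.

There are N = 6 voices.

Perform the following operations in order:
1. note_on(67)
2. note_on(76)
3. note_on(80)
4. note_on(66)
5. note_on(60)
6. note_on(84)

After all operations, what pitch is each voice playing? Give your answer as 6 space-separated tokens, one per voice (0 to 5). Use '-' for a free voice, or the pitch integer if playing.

Op 1: note_on(67): voice 0 is free -> assigned | voices=[67 - - - - -]
Op 2: note_on(76): voice 1 is free -> assigned | voices=[67 76 - - - -]
Op 3: note_on(80): voice 2 is free -> assigned | voices=[67 76 80 - - -]
Op 4: note_on(66): voice 3 is free -> assigned | voices=[67 76 80 66 - -]
Op 5: note_on(60): voice 4 is free -> assigned | voices=[67 76 80 66 60 -]
Op 6: note_on(84): voice 5 is free -> assigned | voices=[67 76 80 66 60 84]

Answer: 67 76 80 66 60 84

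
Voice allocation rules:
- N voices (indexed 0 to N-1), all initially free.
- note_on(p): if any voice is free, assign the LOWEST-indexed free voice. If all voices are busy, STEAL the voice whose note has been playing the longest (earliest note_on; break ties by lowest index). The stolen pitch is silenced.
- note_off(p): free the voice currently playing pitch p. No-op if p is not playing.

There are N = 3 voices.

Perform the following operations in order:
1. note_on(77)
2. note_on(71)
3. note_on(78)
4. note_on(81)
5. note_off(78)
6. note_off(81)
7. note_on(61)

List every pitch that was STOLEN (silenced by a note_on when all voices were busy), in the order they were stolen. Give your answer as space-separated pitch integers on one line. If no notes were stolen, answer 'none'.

Op 1: note_on(77): voice 0 is free -> assigned | voices=[77 - -]
Op 2: note_on(71): voice 1 is free -> assigned | voices=[77 71 -]
Op 3: note_on(78): voice 2 is free -> assigned | voices=[77 71 78]
Op 4: note_on(81): all voices busy, STEAL voice 0 (pitch 77, oldest) -> assign | voices=[81 71 78]
Op 5: note_off(78): free voice 2 | voices=[81 71 -]
Op 6: note_off(81): free voice 0 | voices=[- 71 -]
Op 7: note_on(61): voice 0 is free -> assigned | voices=[61 71 -]

Answer: 77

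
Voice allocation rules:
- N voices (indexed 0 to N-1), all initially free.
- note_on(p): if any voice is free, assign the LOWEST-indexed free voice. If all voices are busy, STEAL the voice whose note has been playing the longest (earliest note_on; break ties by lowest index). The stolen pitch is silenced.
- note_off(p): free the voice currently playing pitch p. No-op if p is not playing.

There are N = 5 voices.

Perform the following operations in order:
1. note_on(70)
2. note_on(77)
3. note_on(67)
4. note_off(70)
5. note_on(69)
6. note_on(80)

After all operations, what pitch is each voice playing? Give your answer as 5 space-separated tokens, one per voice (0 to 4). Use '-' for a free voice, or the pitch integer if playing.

Answer: 69 77 67 80 -

Derivation:
Op 1: note_on(70): voice 0 is free -> assigned | voices=[70 - - - -]
Op 2: note_on(77): voice 1 is free -> assigned | voices=[70 77 - - -]
Op 3: note_on(67): voice 2 is free -> assigned | voices=[70 77 67 - -]
Op 4: note_off(70): free voice 0 | voices=[- 77 67 - -]
Op 5: note_on(69): voice 0 is free -> assigned | voices=[69 77 67 - -]
Op 6: note_on(80): voice 3 is free -> assigned | voices=[69 77 67 80 -]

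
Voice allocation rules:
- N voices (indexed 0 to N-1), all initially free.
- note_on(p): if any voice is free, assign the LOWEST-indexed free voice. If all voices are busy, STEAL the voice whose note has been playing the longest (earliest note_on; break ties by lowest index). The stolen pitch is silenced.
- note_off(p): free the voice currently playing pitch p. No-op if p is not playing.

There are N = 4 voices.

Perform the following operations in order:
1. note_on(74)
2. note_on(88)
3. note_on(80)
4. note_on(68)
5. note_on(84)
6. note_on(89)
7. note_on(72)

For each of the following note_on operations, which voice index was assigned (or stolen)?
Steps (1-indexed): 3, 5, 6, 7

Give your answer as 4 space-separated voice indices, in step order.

Answer: 2 0 1 2

Derivation:
Op 1: note_on(74): voice 0 is free -> assigned | voices=[74 - - -]
Op 2: note_on(88): voice 1 is free -> assigned | voices=[74 88 - -]
Op 3: note_on(80): voice 2 is free -> assigned | voices=[74 88 80 -]
Op 4: note_on(68): voice 3 is free -> assigned | voices=[74 88 80 68]
Op 5: note_on(84): all voices busy, STEAL voice 0 (pitch 74, oldest) -> assign | voices=[84 88 80 68]
Op 6: note_on(89): all voices busy, STEAL voice 1 (pitch 88, oldest) -> assign | voices=[84 89 80 68]
Op 7: note_on(72): all voices busy, STEAL voice 2 (pitch 80, oldest) -> assign | voices=[84 89 72 68]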